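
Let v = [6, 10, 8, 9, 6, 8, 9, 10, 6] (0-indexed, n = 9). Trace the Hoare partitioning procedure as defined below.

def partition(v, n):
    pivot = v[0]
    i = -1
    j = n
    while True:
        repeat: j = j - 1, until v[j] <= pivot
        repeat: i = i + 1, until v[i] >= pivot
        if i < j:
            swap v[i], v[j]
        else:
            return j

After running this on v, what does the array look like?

[6, 6, 8, 9, 10, 8, 9, 10, 6]

pivot = v[0] = 6; i = -1, j = 9
j→8 (v[8]=6≤6), i→0 (v[0]=6≥6); i<j, swap → [6, 10, 8, 9, 6, 8, 9, 10, 6]
j→4 (v[4]=6≤6), i→1 (v[1]=10≥6); i<j, swap → [6, 6, 8, 9, 10, 8, 9, 10, 6]
j→1, i→2; i≥j, return j=1. v = [6, 6, 8, 9, 10, 8, 9, 10, 6]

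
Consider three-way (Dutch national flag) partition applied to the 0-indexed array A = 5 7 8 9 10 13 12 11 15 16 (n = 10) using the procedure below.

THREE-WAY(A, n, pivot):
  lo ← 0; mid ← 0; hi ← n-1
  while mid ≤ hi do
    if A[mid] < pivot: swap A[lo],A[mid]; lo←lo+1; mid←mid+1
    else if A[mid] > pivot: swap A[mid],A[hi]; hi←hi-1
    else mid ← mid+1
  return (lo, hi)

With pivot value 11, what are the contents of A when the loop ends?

lo=0 mid=0 hi=9
5<11: swap(0,0), lo=1 mid=1 ⇒ 5 7 8 9 10 13 12 11 15 16
7<11: swap(1,1), lo=2 mid=2 ⇒ 5 7 8 9 10 13 12 11 15 16
8<11: swap(2,2), lo=3 mid=3 ⇒ 5 7 8 9 10 13 12 11 15 16
9<11: swap(3,3), lo=4 mid=4 ⇒ 5 7 8 9 10 13 12 11 15 16
10<11: swap(4,4), lo=5 mid=5 ⇒ 5 7 8 9 10 13 12 11 15 16
13>11: swap(5,9), hi=8 ⇒ 5 7 8 9 10 16 12 11 15 13
16>11: swap(5,8), hi=7 ⇒ 5 7 8 9 10 15 12 11 16 13
15>11: swap(5,7), hi=6 ⇒ 5 7 8 9 10 11 12 15 16 13
11=11: mid=6
12>11: swap(6,6), hi=5 ⇒ 5 7 8 9 10 11 12 15 16 13
done. lo=5 hi=5; A=5 7 8 9 10 11 12 15 16 13

5 7 8 9 10 11 12 15 16 13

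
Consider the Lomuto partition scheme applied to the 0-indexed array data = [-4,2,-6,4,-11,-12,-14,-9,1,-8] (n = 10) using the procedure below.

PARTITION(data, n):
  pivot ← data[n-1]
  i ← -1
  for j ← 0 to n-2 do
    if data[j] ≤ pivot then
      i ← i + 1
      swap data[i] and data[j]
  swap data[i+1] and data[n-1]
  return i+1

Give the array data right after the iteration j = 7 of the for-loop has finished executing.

[-11,-12,-14,-9,-4,2,-6,4,1,-8]

pivot=-8, i=-1
j=0: -4>-8, skip
j=1: 2>-8, skip
j=2: -6>-8, skip
j=3: 4>-8, skip
j=4: -11≤-8, i=0, swap(0,4) ⇒ [-11,2,-6,4,-4,-12,-14,-9,1,-8]
j=5: -12≤-8, i=1, swap(1,5) ⇒ [-11,-12,-6,4,-4,2,-14,-9,1,-8]
j=6: -14≤-8, i=2, swap(2,6) ⇒ [-11,-12,-14,4,-4,2,-6,-9,1,-8]
j=7: -9≤-8, i=3, swap(3,7) ⇒ [-11,-12,-14,-9,-4,2,-6,4,1,-8]
(after j=7) data = [-11,-12,-14,-9,-4,2,-6,4,1,-8]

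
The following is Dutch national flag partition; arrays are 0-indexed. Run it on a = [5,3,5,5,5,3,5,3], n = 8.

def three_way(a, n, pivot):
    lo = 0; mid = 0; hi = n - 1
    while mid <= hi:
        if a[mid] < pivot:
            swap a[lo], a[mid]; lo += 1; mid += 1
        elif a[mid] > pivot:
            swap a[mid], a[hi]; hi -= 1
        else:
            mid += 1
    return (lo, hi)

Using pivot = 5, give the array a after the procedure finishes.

lo=0 mid=0 hi=7
5=5: mid=1
3<5: swap(0,1), lo=1 mid=2 ⇒ [3,5,5,5,5,3,5,3]
5=5: mid=3
5=5: mid=4
5=5: mid=5
3<5: swap(1,5), lo=2 mid=6 ⇒ [3,3,5,5,5,5,5,3]
5=5: mid=7
3<5: swap(2,7), lo=3 mid=8 ⇒ [3,3,3,5,5,5,5,5]
done. lo=3 hi=7; a=[3,3,3,5,5,5,5,5]

[3,3,3,5,5,5,5,5]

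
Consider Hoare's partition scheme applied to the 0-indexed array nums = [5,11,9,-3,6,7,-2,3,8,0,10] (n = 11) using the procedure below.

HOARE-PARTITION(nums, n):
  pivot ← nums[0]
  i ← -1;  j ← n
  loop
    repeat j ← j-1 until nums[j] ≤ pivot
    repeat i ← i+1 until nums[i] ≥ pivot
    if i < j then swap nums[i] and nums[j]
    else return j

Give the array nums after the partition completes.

pivot=5
j stops at 9 (0), i stops at 0 (5); swap ⇒ [0,11,9,-3,6,7,-2,3,8,5,10]
j stops at 7 (3), i stops at 1 (11); swap ⇒ [0,3,9,-3,6,7,-2,11,8,5,10]
j stops at 6 (-2), i stops at 2 (9); swap ⇒ [0,3,-2,-3,6,7,9,11,8,5,10]
j stops at 3, i stops at 4; i≥j ⇒ return 3. nums=[0,3,-2,-3,6,7,9,11,8,5,10]

[0,3,-2,-3,6,7,9,11,8,5,10]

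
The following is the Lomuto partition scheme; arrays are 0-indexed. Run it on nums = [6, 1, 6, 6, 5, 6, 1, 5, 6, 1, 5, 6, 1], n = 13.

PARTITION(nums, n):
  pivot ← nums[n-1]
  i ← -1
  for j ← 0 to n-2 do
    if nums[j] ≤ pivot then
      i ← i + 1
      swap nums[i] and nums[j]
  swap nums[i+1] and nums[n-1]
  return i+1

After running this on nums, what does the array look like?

[1, 1, 1, 1, 5, 6, 6, 5, 6, 6, 5, 6, 6]

pivot = nums[12] = 1; i = -1
j=0: nums[0]=6 > 1 → no swap
j=1: nums[1]=1 ≤ 1 → i=0, swap nums[0],nums[1] → [1, 6, 6, 6, 5, 6, 1, 5, 6, 1, 5, 6, 1]
j=2: nums[2]=6 > 1 → no swap
j=3: nums[3]=6 > 1 → no swap
j=4: nums[4]=5 > 1 → no swap
j=5: nums[5]=6 > 1 → no swap
j=6: nums[6]=1 ≤ 1 → i=1, swap nums[1],nums[6] → [1, 1, 6, 6, 5, 6, 6, 5, 6, 1, 5, 6, 1]
j=7: nums[7]=5 > 1 → no swap
j=8: nums[8]=6 > 1 → no swap
j=9: nums[9]=1 ≤ 1 → i=2, swap nums[2],nums[9] → [1, 1, 1, 6, 5, 6, 6, 5, 6, 6, 5, 6, 1]
j=10: nums[10]=5 > 1 → no swap
j=11: nums[11]=6 > 1 → no swap
final swap nums[3],nums[12] → [1, 1, 1, 1, 5, 6, 6, 5, 6, 6, 5, 6, 6]; return 3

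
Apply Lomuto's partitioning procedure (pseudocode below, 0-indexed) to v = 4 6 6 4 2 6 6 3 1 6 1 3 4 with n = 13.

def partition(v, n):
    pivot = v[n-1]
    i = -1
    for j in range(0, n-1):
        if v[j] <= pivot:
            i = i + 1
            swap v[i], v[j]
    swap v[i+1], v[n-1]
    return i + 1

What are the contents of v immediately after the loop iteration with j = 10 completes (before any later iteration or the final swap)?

4 4 2 3 1 1 6 6 6 6 6 3 4

pivot = v[12] = 4; i = -1
j=0: v[0]=4 ≤ 4 → i=0, swap v[0],v[0] (no change) → 4 6 6 4 2 6 6 3 1 6 1 3 4
j=1: v[1]=6 > 4 → no swap
j=2: v[2]=6 > 4 → no swap
j=3: v[3]=4 ≤ 4 → i=1, swap v[1],v[3] → 4 4 6 6 2 6 6 3 1 6 1 3 4
j=4: v[4]=2 ≤ 4 → i=2, swap v[2],v[4] → 4 4 2 6 6 6 6 3 1 6 1 3 4
j=5: v[5]=6 > 4 → no swap
j=6: v[6]=6 > 4 → no swap
j=7: v[7]=3 ≤ 4 → i=3, swap v[3],v[7] → 4 4 2 3 6 6 6 6 1 6 1 3 4
j=8: v[8]=1 ≤ 4 → i=4, swap v[4],v[8] → 4 4 2 3 1 6 6 6 6 6 1 3 4
j=9: v[9]=6 > 4 → no swap
j=10: v[10]=1 ≤ 4 → i=5, swap v[5],v[10] → 4 4 2 3 1 1 6 6 6 6 6 3 4
(after j=10) v = 4 4 2 3 1 1 6 6 6 6 6 3 4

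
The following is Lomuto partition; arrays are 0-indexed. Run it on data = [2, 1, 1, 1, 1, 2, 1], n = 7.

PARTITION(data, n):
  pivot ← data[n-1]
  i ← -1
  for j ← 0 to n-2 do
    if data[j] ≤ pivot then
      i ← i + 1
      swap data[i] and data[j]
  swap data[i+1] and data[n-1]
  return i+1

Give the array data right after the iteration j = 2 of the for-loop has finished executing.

pivot = data[6] = 1; i = -1
j=0: data[0]=2 > 1 → no swap
j=1: data[1]=1 ≤ 1 → i=0, swap data[0],data[1] → [1, 2, 1, 1, 1, 2, 1]
j=2: data[2]=1 ≤ 1 → i=1, swap data[1],data[2] → [1, 1, 2, 1, 1, 2, 1]
(after j=2) data = [1, 1, 2, 1, 1, 2, 1]

[1, 1, 2, 1, 1, 2, 1]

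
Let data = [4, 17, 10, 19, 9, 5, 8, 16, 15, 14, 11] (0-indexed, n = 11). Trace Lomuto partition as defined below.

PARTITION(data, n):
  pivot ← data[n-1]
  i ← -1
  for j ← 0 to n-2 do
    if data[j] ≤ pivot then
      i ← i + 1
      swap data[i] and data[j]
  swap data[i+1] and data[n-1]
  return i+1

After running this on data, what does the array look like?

[4, 10, 9, 5, 8, 11, 17, 16, 15, 14, 19]

pivot = data[10] = 11; i = -1
j=0: data[0]=4 ≤ 11 → i=0, swap data[0],data[0] (no change) → [4, 17, 10, 19, 9, 5, 8, 16, 15, 14, 11]
j=1: data[1]=17 > 11 → no swap
j=2: data[2]=10 ≤ 11 → i=1, swap data[1],data[2] → [4, 10, 17, 19, 9, 5, 8, 16, 15, 14, 11]
j=3: data[3]=19 > 11 → no swap
j=4: data[4]=9 ≤ 11 → i=2, swap data[2],data[4] → [4, 10, 9, 19, 17, 5, 8, 16, 15, 14, 11]
j=5: data[5]=5 ≤ 11 → i=3, swap data[3],data[5] → [4, 10, 9, 5, 17, 19, 8, 16, 15, 14, 11]
j=6: data[6]=8 ≤ 11 → i=4, swap data[4],data[6] → [4, 10, 9, 5, 8, 19, 17, 16, 15, 14, 11]
j=7: data[7]=16 > 11 → no swap
j=8: data[8]=15 > 11 → no swap
j=9: data[9]=14 > 11 → no swap
final swap data[5],data[10] → [4, 10, 9, 5, 8, 11, 17, 16, 15, 14, 19]; return 5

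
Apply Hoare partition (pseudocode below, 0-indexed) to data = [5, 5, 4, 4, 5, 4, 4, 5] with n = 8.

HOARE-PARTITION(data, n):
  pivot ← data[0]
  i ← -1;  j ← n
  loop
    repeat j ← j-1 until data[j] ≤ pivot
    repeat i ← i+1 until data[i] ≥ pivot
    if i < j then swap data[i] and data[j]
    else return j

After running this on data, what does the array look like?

[5, 4, 4, 4, 4, 5, 5, 5]

pivot=5
j stops at 7 (5), i stops at 0 (5); swap ⇒ [5, 5, 4, 4, 5, 4, 4, 5]
j stops at 6 (4), i stops at 1 (5); swap ⇒ [5, 4, 4, 4, 5, 4, 5, 5]
j stops at 5 (4), i stops at 4 (5); swap ⇒ [5, 4, 4, 4, 4, 5, 5, 5]
j stops at 4, i stops at 5; i≥j ⇒ return 4. data=[5, 4, 4, 4, 4, 5, 5, 5]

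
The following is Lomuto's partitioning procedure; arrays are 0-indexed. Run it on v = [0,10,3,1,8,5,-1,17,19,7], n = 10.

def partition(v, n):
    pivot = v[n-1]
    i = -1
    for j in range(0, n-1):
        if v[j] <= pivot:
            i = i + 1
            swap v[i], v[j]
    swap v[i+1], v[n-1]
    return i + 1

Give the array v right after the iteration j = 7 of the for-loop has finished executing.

[0,3,1,5,-1,10,8,17,19,7]

pivot = v[9] = 7; i = -1
j=0: v[0]=0 ≤ 7 → i=0, swap v[0],v[0] (no change) → [0,10,3,1,8,5,-1,17,19,7]
j=1: v[1]=10 > 7 → no swap
j=2: v[2]=3 ≤ 7 → i=1, swap v[1],v[2] → [0,3,10,1,8,5,-1,17,19,7]
j=3: v[3]=1 ≤ 7 → i=2, swap v[2],v[3] → [0,3,1,10,8,5,-1,17,19,7]
j=4: v[4]=8 > 7 → no swap
j=5: v[5]=5 ≤ 7 → i=3, swap v[3],v[5] → [0,3,1,5,8,10,-1,17,19,7]
j=6: v[6]=-1 ≤ 7 → i=4, swap v[4],v[6] → [0,3,1,5,-1,10,8,17,19,7]
j=7: v[7]=17 > 7 → no swap
(after j=7) v = [0,3,1,5,-1,10,8,17,19,7]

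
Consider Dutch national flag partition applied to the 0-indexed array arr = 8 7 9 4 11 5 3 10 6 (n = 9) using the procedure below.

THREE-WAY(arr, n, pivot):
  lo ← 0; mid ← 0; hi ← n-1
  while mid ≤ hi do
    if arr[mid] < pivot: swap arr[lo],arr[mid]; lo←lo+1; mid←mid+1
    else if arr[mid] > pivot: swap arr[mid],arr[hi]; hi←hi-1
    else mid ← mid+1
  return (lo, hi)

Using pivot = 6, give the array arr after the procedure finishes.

pivot = 6; lo=0, mid=0, hi=8
arr[mid]=8>6: swap arr[0],arr[8]; hi=7 → 6 7 9 4 11 5 3 10 8
arr[mid]=6=6: mid=1
arr[mid]=7>6: swap arr[1],arr[7]; hi=6 → 6 10 9 4 11 5 3 7 8
arr[mid]=10>6: swap arr[1],arr[6]; hi=5 → 6 3 9 4 11 5 10 7 8
arr[mid]=3<6: swap arr[0],arr[1]; lo=1,mid=2 → 3 6 9 4 11 5 10 7 8
arr[mid]=9>6: swap arr[2],arr[5]; hi=4 → 3 6 5 4 11 9 10 7 8
arr[mid]=5<6: swap arr[1],arr[2]; lo=2,mid=3 → 3 5 6 4 11 9 10 7 8
arr[mid]=4<6: swap arr[2],arr[3]; lo=3,mid=4 → 3 5 4 6 11 9 10 7 8
arr[mid]=11>6: swap arr[4],arr[4]; hi=3 → 3 5 4 6 11 9 10 7 8
end: lo=3, hi=3; arr = 3 5 4 6 11 9 10 7 8

3 5 4 6 11 9 10 7 8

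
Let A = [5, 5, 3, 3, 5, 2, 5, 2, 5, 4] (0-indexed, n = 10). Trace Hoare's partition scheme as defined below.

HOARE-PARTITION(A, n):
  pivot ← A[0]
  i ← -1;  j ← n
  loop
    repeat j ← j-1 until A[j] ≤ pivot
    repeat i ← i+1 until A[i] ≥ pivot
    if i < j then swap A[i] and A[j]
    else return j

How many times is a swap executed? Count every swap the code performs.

3

pivot=5
j stops at 9 (4), i stops at 0 (5); swap ⇒ [4, 5, 3, 3, 5, 2, 5, 2, 5, 5]
j stops at 8 (5), i stops at 1 (5); swap ⇒ [4, 5, 3, 3, 5, 2, 5, 2, 5, 5]
j stops at 7 (2), i stops at 4 (5); swap ⇒ [4, 5, 3, 3, 2, 2, 5, 5, 5, 5]
j stops at 6, i stops at 6; i≥j ⇒ return 6. A=[4, 5, 3, 3, 2, 2, 5, 5, 5, 5]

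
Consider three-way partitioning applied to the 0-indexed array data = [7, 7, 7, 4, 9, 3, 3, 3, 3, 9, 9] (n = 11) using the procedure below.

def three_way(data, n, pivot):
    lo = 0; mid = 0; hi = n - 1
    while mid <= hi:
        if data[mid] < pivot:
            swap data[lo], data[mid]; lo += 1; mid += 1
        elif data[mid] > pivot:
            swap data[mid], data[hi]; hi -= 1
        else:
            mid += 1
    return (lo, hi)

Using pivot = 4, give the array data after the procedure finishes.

pivot = 4; lo=0, mid=0, hi=10
data[mid]=7>4: swap data[0],data[10]; hi=9 → [9, 7, 7, 4, 9, 3, 3, 3, 3, 9, 7]
data[mid]=9>4: swap data[0],data[9]; hi=8 → [9, 7, 7, 4, 9, 3, 3, 3, 3, 9, 7]
data[mid]=9>4: swap data[0],data[8]; hi=7 → [3, 7, 7, 4, 9, 3, 3, 3, 9, 9, 7]
data[mid]=3<4: swap data[0],data[0]; lo=1,mid=1 → [3, 7, 7, 4, 9, 3, 3, 3, 9, 9, 7]
data[mid]=7>4: swap data[1],data[7]; hi=6 → [3, 3, 7, 4, 9, 3, 3, 7, 9, 9, 7]
data[mid]=3<4: swap data[1],data[1]; lo=2,mid=2 → [3, 3, 7, 4, 9, 3, 3, 7, 9, 9, 7]
data[mid]=7>4: swap data[2],data[6]; hi=5 → [3, 3, 3, 4, 9, 3, 7, 7, 9, 9, 7]
data[mid]=3<4: swap data[2],data[2]; lo=3,mid=3 → [3, 3, 3, 4, 9, 3, 7, 7, 9, 9, 7]
data[mid]=4=4: mid=4
data[mid]=9>4: swap data[4],data[5]; hi=4 → [3, 3, 3, 4, 3, 9, 7, 7, 9, 9, 7]
data[mid]=3<4: swap data[3],data[4]; lo=4,mid=5 → [3, 3, 3, 3, 4, 9, 7, 7, 9, 9, 7]
end: lo=4, hi=4; data = [3, 3, 3, 3, 4, 9, 7, 7, 9, 9, 7]

[3, 3, 3, 3, 4, 9, 7, 7, 9, 9, 7]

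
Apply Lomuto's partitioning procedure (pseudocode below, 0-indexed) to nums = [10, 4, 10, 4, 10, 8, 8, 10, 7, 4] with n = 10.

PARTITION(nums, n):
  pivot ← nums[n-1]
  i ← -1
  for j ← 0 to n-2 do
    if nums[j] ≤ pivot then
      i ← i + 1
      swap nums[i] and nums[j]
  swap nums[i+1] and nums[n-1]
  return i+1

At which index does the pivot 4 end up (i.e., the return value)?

2

pivot=4, i=-1
j=0: 10>4, skip
j=1: 4≤4, i=0, swap(0,1) ⇒ [4, 10, 10, 4, 10, 8, 8, 10, 7, 4]
j=2: 10>4, skip
j=3: 4≤4, i=1, swap(1,3) ⇒ [4, 4, 10, 10, 10, 8, 8, 10, 7, 4]
j=4: 10>4, skip
j=5: 8>4, skip
j=6: 8>4, skip
j=7: 10>4, skip
j=8: 7>4, skip
swap(2,9) ⇒ [4, 4, 4, 10, 10, 8, 8, 10, 7, 10]; return 2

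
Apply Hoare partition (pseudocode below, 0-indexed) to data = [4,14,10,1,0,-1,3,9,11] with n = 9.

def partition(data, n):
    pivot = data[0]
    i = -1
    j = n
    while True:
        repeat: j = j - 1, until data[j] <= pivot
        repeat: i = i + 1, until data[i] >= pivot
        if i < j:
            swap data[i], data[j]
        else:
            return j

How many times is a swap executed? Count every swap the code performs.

pivot = data[0] = 4; i = -1, j = 9
j→6 (data[6]=3≤4), i→0 (data[0]=4≥4); i<j, swap → [3,14,10,1,0,-1,4,9,11]
j→5 (data[5]=-1≤4), i→1 (data[1]=14≥4); i<j, swap → [3,-1,10,1,0,14,4,9,11]
j→4 (data[4]=0≤4), i→2 (data[2]=10≥4); i<j, swap → [3,-1,0,1,10,14,4,9,11]
j→3, i→4; i≥j, return j=3. data = [3,-1,0,1,10,14,4,9,11]

3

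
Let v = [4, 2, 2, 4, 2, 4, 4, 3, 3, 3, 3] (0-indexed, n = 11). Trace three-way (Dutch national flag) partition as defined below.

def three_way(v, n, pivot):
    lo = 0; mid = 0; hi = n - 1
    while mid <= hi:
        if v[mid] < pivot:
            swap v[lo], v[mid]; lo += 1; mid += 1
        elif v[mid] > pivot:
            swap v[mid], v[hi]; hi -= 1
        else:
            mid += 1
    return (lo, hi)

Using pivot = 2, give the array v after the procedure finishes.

[2, 2, 2, 4, 4, 4, 3, 3, 3, 3, 4]

lo=0 mid=0 hi=10
4>2: swap(0,10), hi=9 ⇒ [3, 2, 2, 4, 2, 4, 4, 3, 3, 3, 4]
3>2: swap(0,9), hi=8 ⇒ [3, 2, 2, 4, 2, 4, 4, 3, 3, 3, 4]
3>2: swap(0,8), hi=7 ⇒ [3, 2, 2, 4, 2, 4, 4, 3, 3, 3, 4]
3>2: swap(0,7), hi=6 ⇒ [3, 2, 2, 4, 2, 4, 4, 3, 3, 3, 4]
3>2: swap(0,6), hi=5 ⇒ [4, 2, 2, 4, 2, 4, 3, 3, 3, 3, 4]
4>2: swap(0,5), hi=4 ⇒ [4, 2, 2, 4, 2, 4, 3, 3, 3, 3, 4]
4>2: swap(0,4), hi=3 ⇒ [2, 2, 2, 4, 4, 4, 3, 3, 3, 3, 4]
2=2: mid=1
2=2: mid=2
2=2: mid=3
4>2: swap(3,3), hi=2 ⇒ [2, 2, 2, 4, 4, 4, 3, 3, 3, 3, 4]
done. lo=0 hi=2; v=[2, 2, 2, 4, 4, 4, 3, 3, 3, 3, 4]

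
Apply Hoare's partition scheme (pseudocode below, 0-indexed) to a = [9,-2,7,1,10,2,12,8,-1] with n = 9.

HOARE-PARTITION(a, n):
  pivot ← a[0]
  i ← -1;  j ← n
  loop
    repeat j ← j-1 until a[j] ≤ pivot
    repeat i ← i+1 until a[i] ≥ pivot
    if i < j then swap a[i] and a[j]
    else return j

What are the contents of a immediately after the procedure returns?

[-1,-2,7,1,8,2,12,10,9]

pivot = a[0] = 9; i = -1, j = 9
j→8 (a[8]=-1≤9), i→0 (a[0]=9≥9); i<j, swap → [-1,-2,7,1,10,2,12,8,9]
j→7 (a[7]=8≤9), i→4 (a[4]=10≥9); i<j, swap → [-1,-2,7,1,8,2,12,10,9]
j→5, i→6; i≥j, return j=5. a = [-1,-2,7,1,8,2,12,10,9]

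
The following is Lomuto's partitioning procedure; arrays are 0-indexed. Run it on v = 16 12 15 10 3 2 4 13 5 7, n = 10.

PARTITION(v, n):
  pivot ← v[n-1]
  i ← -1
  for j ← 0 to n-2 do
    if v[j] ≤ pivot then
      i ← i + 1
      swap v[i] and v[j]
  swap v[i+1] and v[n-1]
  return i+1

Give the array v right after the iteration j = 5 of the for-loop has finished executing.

3 2 15 10 16 12 4 13 5 7

pivot = v[9] = 7; i = -1
j=0: v[0]=16 > 7 → no swap
j=1: v[1]=12 > 7 → no swap
j=2: v[2]=15 > 7 → no swap
j=3: v[3]=10 > 7 → no swap
j=4: v[4]=3 ≤ 7 → i=0, swap v[0],v[4] → 3 12 15 10 16 2 4 13 5 7
j=5: v[5]=2 ≤ 7 → i=1, swap v[1],v[5] → 3 2 15 10 16 12 4 13 5 7
(after j=5) v = 3 2 15 10 16 12 4 13 5 7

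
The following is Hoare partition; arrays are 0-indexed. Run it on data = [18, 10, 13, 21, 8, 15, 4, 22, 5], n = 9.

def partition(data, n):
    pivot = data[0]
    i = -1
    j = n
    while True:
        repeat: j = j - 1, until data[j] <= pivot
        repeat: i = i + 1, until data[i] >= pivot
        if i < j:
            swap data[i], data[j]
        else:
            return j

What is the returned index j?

pivot = data[0] = 18; i = -1, j = 9
j→8 (data[8]=5≤18), i→0 (data[0]=18≥18); i<j, swap → [5, 10, 13, 21, 8, 15, 4, 22, 18]
j→6 (data[6]=4≤18), i→3 (data[3]=21≥18); i<j, swap → [5, 10, 13, 4, 8, 15, 21, 22, 18]
j→5, i→6; i≥j, return j=5. data = [5, 10, 13, 4, 8, 15, 21, 22, 18]

5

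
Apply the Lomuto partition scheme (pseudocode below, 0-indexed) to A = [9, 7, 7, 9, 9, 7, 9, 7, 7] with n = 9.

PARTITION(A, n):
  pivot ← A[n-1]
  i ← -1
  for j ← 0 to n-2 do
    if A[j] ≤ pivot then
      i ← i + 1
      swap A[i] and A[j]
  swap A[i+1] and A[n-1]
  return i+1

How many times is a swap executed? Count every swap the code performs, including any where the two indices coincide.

pivot = A[8] = 7; i = -1
j=0: A[0]=9 > 7 → no swap
j=1: A[1]=7 ≤ 7 → i=0, swap A[0],A[1] → [7, 9, 7, 9, 9, 7, 9, 7, 7]
j=2: A[2]=7 ≤ 7 → i=1, swap A[1],A[2] → [7, 7, 9, 9, 9, 7, 9, 7, 7]
j=3: A[3]=9 > 7 → no swap
j=4: A[4]=9 > 7 → no swap
j=5: A[5]=7 ≤ 7 → i=2, swap A[2],A[5] → [7, 7, 7, 9, 9, 9, 9, 7, 7]
j=6: A[6]=9 > 7 → no swap
j=7: A[7]=7 ≤ 7 → i=3, swap A[3],A[7] → [7, 7, 7, 7, 9, 9, 9, 9, 7]
final swap A[4],A[8] → [7, 7, 7, 7, 7, 9, 9, 9, 9]; return 4

5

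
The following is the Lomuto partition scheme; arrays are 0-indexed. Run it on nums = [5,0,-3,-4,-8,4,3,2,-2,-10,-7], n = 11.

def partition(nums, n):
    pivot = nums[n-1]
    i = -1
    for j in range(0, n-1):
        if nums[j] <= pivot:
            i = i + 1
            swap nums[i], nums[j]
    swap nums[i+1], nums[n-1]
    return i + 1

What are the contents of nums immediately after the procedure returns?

pivot = nums[10] = -7; i = -1
j=0: nums[0]=5 > -7 → no swap
j=1: nums[1]=0 > -7 → no swap
j=2: nums[2]=-3 > -7 → no swap
j=3: nums[3]=-4 > -7 → no swap
j=4: nums[4]=-8 ≤ -7 → i=0, swap nums[0],nums[4] → [-8,0,-3,-4,5,4,3,2,-2,-10,-7]
j=5: nums[5]=4 > -7 → no swap
j=6: nums[6]=3 > -7 → no swap
j=7: nums[7]=2 > -7 → no swap
j=8: nums[8]=-2 > -7 → no swap
j=9: nums[9]=-10 ≤ -7 → i=1, swap nums[1],nums[9] → [-8,-10,-3,-4,5,4,3,2,-2,0,-7]
final swap nums[2],nums[10] → [-8,-10,-7,-4,5,4,3,2,-2,0,-3]; return 2

[-8,-10,-7,-4,5,4,3,2,-2,0,-3]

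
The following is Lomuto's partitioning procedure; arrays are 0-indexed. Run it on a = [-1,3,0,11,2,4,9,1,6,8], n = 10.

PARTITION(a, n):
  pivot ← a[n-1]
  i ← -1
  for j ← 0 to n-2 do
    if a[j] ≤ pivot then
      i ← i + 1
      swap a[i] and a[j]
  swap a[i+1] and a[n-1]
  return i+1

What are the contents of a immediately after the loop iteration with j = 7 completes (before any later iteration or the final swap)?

[-1,3,0,2,4,1,9,11,6,8]

pivot=8, i=-1
j=0: -1≤8, i=0, swap(0,0) ⇒ [-1,3,0,11,2,4,9,1,6,8]
j=1: 3≤8, i=1, swap(1,1) ⇒ [-1,3,0,11,2,4,9,1,6,8]
j=2: 0≤8, i=2, swap(2,2) ⇒ [-1,3,0,11,2,4,9,1,6,8]
j=3: 11>8, skip
j=4: 2≤8, i=3, swap(3,4) ⇒ [-1,3,0,2,11,4,9,1,6,8]
j=5: 4≤8, i=4, swap(4,5) ⇒ [-1,3,0,2,4,11,9,1,6,8]
j=6: 9>8, skip
j=7: 1≤8, i=5, swap(5,7) ⇒ [-1,3,0,2,4,1,9,11,6,8]
(after j=7) a = [-1,3,0,2,4,1,9,11,6,8]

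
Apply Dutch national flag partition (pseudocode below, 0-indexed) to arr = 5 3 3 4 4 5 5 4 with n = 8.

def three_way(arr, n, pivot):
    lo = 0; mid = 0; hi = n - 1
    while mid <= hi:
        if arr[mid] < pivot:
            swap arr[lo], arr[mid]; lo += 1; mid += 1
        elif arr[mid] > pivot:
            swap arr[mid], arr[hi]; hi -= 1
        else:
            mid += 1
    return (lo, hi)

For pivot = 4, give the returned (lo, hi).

(2, 4)

pivot = 4; lo=0, mid=0, hi=7
arr[mid]=5>4: swap arr[0],arr[7]; hi=6 → 4 3 3 4 4 5 5 5
arr[mid]=4=4: mid=1
arr[mid]=3<4: swap arr[0],arr[1]; lo=1,mid=2 → 3 4 3 4 4 5 5 5
arr[mid]=3<4: swap arr[1],arr[2]; lo=2,mid=3 → 3 3 4 4 4 5 5 5
arr[mid]=4=4: mid=4
arr[mid]=4=4: mid=5
arr[mid]=5>4: swap arr[5],arr[6]; hi=5 → 3 3 4 4 4 5 5 5
arr[mid]=5>4: swap arr[5],arr[5]; hi=4 → 3 3 4 4 4 5 5 5
end: lo=2, hi=4; arr = 3 3 4 4 4 5 5 5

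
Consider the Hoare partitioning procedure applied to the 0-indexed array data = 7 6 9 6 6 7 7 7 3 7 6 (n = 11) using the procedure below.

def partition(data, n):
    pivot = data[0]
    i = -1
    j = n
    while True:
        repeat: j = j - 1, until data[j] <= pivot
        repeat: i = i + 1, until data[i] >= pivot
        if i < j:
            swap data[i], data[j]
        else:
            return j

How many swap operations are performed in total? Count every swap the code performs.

pivot = data[0] = 7; i = -1, j = 11
j→10 (data[10]=6≤7), i→0 (data[0]=7≥7); i<j, swap → 6 6 9 6 6 7 7 7 3 7 7
j→9 (data[9]=7≤7), i→2 (data[2]=9≥7); i<j, swap → 6 6 7 6 6 7 7 7 3 9 7
j→8 (data[8]=3≤7), i→5 (data[5]=7≥7); i<j, swap → 6 6 7 6 6 3 7 7 7 9 7
j→7 (data[7]=7≤7), i→6 (data[6]=7≥7); i<j, swap → 6 6 7 6 6 3 7 7 7 9 7
j→6, i→7; i≥j, return j=6. data = 6 6 7 6 6 3 7 7 7 9 7

4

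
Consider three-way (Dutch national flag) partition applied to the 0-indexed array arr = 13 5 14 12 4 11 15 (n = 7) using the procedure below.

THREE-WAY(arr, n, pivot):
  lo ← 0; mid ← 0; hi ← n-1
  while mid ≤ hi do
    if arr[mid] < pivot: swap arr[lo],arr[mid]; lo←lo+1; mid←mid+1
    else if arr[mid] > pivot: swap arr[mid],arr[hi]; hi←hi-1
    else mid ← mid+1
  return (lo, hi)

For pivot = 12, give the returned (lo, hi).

pivot = 12; lo=0, mid=0, hi=6
arr[mid]=13>12: swap arr[0],arr[6]; hi=5 → 15 5 14 12 4 11 13
arr[mid]=15>12: swap arr[0],arr[5]; hi=4 → 11 5 14 12 4 15 13
arr[mid]=11<12: swap arr[0],arr[0]; lo=1,mid=1 → 11 5 14 12 4 15 13
arr[mid]=5<12: swap arr[1],arr[1]; lo=2,mid=2 → 11 5 14 12 4 15 13
arr[mid]=14>12: swap arr[2],arr[4]; hi=3 → 11 5 4 12 14 15 13
arr[mid]=4<12: swap arr[2],arr[2]; lo=3,mid=3 → 11 5 4 12 14 15 13
arr[mid]=12=12: mid=4
end: lo=3, hi=3; arr = 11 5 4 12 14 15 13

(3, 3)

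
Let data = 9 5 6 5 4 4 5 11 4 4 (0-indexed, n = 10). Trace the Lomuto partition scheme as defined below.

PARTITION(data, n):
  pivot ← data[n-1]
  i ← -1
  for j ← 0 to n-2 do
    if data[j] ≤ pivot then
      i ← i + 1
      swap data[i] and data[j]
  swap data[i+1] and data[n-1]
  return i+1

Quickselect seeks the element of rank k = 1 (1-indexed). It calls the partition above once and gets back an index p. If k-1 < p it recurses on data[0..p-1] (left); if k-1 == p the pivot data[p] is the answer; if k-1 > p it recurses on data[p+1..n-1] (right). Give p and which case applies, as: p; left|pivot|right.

3; left

pivot = data[9] = 4; i = -1
j=0: data[0]=9 > 4 → no swap
j=1: data[1]=5 > 4 → no swap
j=2: data[2]=6 > 4 → no swap
j=3: data[3]=5 > 4 → no swap
j=4: data[4]=4 ≤ 4 → i=0, swap data[0],data[4] → 4 5 6 5 9 4 5 11 4 4
j=5: data[5]=4 ≤ 4 → i=1, swap data[1],data[5] → 4 4 6 5 9 5 5 11 4 4
j=6: data[6]=5 > 4 → no swap
j=7: data[7]=11 > 4 → no swap
j=8: data[8]=4 ≤ 4 → i=2, swap data[2],data[8] → 4 4 4 5 9 5 5 11 6 4
final swap data[3],data[9] → 4 4 4 4 9 5 5 11 6 5; return 3
p = 3; k-1 = 0 < 3 ⇒ left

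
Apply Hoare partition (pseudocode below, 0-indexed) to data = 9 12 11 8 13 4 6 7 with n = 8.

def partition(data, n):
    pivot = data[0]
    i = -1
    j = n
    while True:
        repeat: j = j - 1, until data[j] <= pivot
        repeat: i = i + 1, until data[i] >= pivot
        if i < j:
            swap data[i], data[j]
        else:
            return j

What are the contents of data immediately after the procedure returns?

7 6 4 8 13 11 12 9

pivot = data[0] = 9; i = -1, j = 8
j→7 (data[7]=7≤9), i→0 (data[0]=9≥9); i<j, swap → 7 12 11 8 13 4 6 9
j→6 (data[6]=6≤9), i→1 (data[1]=12≥9); i<j, swap → 7 6 11 8 13 4 12 9
j→5 (data[5]=4≤9), i→2 (data[2]=11≥9); i<j, swap → 7 6 4 8 13 11 12 9
j→3, i→4; i≥j, return j=3. data = 7 6 4 8 13 11 12 9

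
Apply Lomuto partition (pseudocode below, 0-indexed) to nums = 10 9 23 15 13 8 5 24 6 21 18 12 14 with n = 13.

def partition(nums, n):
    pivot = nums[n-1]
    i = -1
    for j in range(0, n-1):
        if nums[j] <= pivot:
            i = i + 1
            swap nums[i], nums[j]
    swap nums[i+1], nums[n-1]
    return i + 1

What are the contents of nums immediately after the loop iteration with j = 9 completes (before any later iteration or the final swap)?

pivot=14, i=-1
j=0: 10≤14, i=0, swap(0,0) ⇒ 10 9 23 15 13 8 5 24 6 21 18 12 14
j=1: 9≤14, i=1, swap(1,1) ⇒ 10 9 23 15 13 8 5 24 6 21 18 12 14
j=2: 23>14, skip
j=3: 15>14, skip
j=4: 13≤14, i=2, swap(2,4) ⇒ 10 9 13 15 23 8 5 24 6 21 18 12 14
j=5: 8≤14, i=3, swap(3,5) ⇒ 10 9 13 8 23 15 5 24 6 21 18 12 14
j=6: 5≤14, i=4, swap(4,6) ⇒ 10 9 13 8 5 15 23 24 6 21 18 12 14
j=7: 24>14, skip
j=8: 6≤14, i=5, swap(5,8) ⇒ 10 9 13 8 5 6 23 24 15 21 18 12 14
j=9: 21>14, skip
(after j=9) nums = 10 9 13 8 5 6 23 24 15 21 18 12 14

10 9 13 8 5 6 23 24 15 21 18 12 14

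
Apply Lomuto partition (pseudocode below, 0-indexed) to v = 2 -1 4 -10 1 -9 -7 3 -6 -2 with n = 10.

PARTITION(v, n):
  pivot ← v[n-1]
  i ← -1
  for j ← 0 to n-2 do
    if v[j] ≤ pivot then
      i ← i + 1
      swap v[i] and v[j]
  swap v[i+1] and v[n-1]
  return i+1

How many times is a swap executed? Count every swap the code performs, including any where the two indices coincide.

pivot = v[9] = -2; i = -1
j=0: v[0]=2 > -2 → no swap
j=1: v[1]=-1 > -2 → no swap
j=2: v[2]=4 > -2 → no swap
j=3: v[3]=-10 ≤ -2 → i=0, swap v[0],v[3] → -10 -1 4 2 1 -9 -7 3 -6 -2
j=4: v[4]=1 > -2 → no swap
j=5: v[5]=-9 ≤ -2 → i=1, swap v[1],v[5] → -10 -9 4 2 1 -1 -7 3 -6 -2
j=6: v[6]=-7 ≤ -2 → i=2, swap v[2],v[6] → -10 -9 -7 2 1 -1 4 3 -6 -2
j=7: v[7]=3 > -2 → no swap
j=8: v[8]=-6 ≤ -2 → i=3, swap v[3],v[8] → -10 -9 -7 -6 1 -1 4 3 2 -2
final swap v[4],v[9] → -10 -9 -7 -6 -2 -1 4 3 2 1; return 4

5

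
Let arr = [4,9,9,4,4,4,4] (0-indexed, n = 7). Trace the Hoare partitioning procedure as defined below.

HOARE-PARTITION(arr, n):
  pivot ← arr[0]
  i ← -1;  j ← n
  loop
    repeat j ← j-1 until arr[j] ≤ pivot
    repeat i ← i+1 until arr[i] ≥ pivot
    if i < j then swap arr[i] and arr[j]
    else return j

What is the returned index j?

pivot=4
j stops at 6 (4), i stops at 0 (4); swap ⇒ [4,9,9,4,4,4,4]
j stops at 5 (4), i stops at 1 (9); swap ⇒ [4,4,9,4,4,9,4]
j stops at 4 (4), i stops at 2 (9); swap ⇒ [4,4,4,4,9,9,4]
j stops at 3, i stops at 3; i≥j ⇒ return 3. arr=[4,4,4,4,9,9,4]

3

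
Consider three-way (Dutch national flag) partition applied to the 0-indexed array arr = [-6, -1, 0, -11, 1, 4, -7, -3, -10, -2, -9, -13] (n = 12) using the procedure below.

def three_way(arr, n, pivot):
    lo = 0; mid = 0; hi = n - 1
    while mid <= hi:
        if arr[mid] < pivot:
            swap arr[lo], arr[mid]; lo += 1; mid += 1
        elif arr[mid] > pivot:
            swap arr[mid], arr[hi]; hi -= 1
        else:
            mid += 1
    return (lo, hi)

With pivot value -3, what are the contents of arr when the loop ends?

[-6, -13, -9, -11, -10, -7, -3, 4, -2, 1, 0, -1]

lo=0 mid=0 hi=11
-6<-3: swap(0,0), lo=1 mid=1 ⇒ [-6, -1, 0, -11, 1, 4, -7, -3, -10, -2, -9, -13]
-1>-3: swap(1,11), hi=10 ⇒ [-6, -13, 0, -11, 1, 4, -7, -3, -10, -2, -9, -1]
-13<-3: swap(1,1), lo=2 mid=2 ⇒ [-6, -13, 0, -11, 1, 4, -7, -3, -10, -2, -9, -1]
0>-3: swap(2,10), hi=9 ⇒ [-6, -13, -9, -11, 1, 4, -7, -3, -10, -2, 0, -1]
-9<-3: swap(2,2), lo=3 mid=3 ⇒ [-6, -13, -9, -11, 1, 4, -7, -3, -10, -2, 0, -1]
-11<-3: swap(3,3), lo=4 mid=4 ⇒ [-6, -13, -9, -11, 1, 4, -7, -3, -10, -2, 0, -1]
1>-3: swap(4,9), hi=8 ⇒ [-6, -13, -9, -11, -2, 4, -7, -3, -10, 1, 0, -1]
-2>-3: swap(4,8), hi=7 ⇒ [-6, -13, -9, -11, -10, 4, -7, -3, -2, 1, 0, -1]
-10<-3: swap(4,4), lo=5 mid=5 ⇒ [-6, -13, -9, -11, -10, 4, -7, -3, -2, 1, 0, -1]
4>-3: swap(5,7), hi=6 ⇒ [-6, -13, -9, -11, -10, -3, -7, 4, -2, 1, 0, -1]
-3=-3: mid=6
-7<-3: swap(5,6), lo=6 mid=7 ⇒ [-6, -13, -9, -11, -10, -7, -3, 4, -2, 1, 0, -1]
done. lo=6 hi=6; arr=[-6, -13, -9, -11, -10, -7, -3, 4, -2, 1, 0, -1]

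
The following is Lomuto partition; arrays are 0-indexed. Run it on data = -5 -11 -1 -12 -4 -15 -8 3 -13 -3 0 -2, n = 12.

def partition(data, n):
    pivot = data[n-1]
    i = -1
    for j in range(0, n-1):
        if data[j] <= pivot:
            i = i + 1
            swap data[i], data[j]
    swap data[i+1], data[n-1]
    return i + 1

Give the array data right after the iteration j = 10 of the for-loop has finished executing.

-5 -11 -12 -4 -15 -8 -13 -3 -1 3 0 -2

pivot=-2, i=-1
j=0: -5≤-2, i=0, swap(0,0) ⇒ -5 -11 -1 -12 -4 -15 -8 3 -13 -3 0 -2
j=1: -11≤-2, i=1, swap(1,1) ⇒ -5 -11 -1 -12 -4 -15 -8 3 -13 -3 0 -2
j=2: -1>-2, skip
j=3: -12≤-2, i=2, swap(2,3) ⇒ -5 -11 -12 -1 -4 -15 -8 3 -13 -3 0 -2
j=4: -4≤-2, i=3, swap(3,4) ⇒ -5 -11 -12 -4 -1 -15 -8 3 -13 -3 0 -2
j=5: -15≤-2, i=4, swap(4,5) ⇒ -5 -11 -12 -4 -15 -1 -8 3 -13 -3 0 -2
j=6: -8≤-2, i=5, swap(5,6) ⇒ -5 -11 -12 -4 -15 -8 -1 3 -13 -3 0 -2
j=7: 3>-2, skip
j=8: -13≤-2, i=6, swap(6,8) ⇒ -5 -11 -12 -4 -15 -8 -13 3 -1 -3 0 -2
j=9: -3≤-2, i=7, swap(7,9) ⇒ -5 -11 -12 -4 -15 -8 -13 -3 -1 3 0 -2
j=10: 0>-2, skip
(after j=10) data = -5 -11 -12 -4 -15 -8 -13 -3 -1 3 0 -2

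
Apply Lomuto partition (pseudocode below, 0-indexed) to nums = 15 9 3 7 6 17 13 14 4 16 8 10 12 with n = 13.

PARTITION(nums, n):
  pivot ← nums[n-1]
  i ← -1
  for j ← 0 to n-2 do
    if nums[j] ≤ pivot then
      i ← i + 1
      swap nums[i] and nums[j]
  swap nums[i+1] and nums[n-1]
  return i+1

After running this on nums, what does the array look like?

pivot = nums[12] = 12; i = -1
j=0: nums[0]=15 > 12 → no swap
j=1: nums[1]=9 ≤ 12 → i=0, swap nums[0],nums[1] → 9 15 3 7 6 17 13 14 4 16 8 10 12
j=2: nums[2]=3 ≤ 12 → i=1, swap nums[1],nums[2] → 9 3 15 7 6 17 13 14 4 16 8 10 12
j=3: nums[3]=7 ≤ 12 → i=2, swap nums[2],nums[3] → 9 3 7 15 6 17 13 14 4 16 8 10 12
j=4: nums[4]=6 ≤ 12 → i=3, swap nums[3],nums[4] → 9 3 7 6 15 17 13 14 4 16 8 10 12
j=5: nums[5]=17 > 12 → no swap
j=6: nums[6]=13 > 12 → no swap
j=7: nums[7]=14 > 12 → no swap
j=8: nums[8]=4 ≤ 12 → i=4, swap nums[4],nums[8] → 9 3 7 6 4 17 13 14 15 16 8 10 12
j=9: nums[9]=16 > 12 → no swap
j=10: nums[10]=8 ≤ 12 → i=5, swap nums[5],nums[10] → 9 3 7 6 4 8 13 14 15 16 17 10 12
j=11: nums[11]=10 ≤ 12 → i=6, swap nums[6],nums[11] → 9 3 7 6 4 8 10 14 15 16 17 13 12
final swap nums[7],nums[12] → 9 3 7 6 4 8 10 12 15 16 17 13 14; return 7

9 3 7 6 4 8 10 12 15 16 17 13 14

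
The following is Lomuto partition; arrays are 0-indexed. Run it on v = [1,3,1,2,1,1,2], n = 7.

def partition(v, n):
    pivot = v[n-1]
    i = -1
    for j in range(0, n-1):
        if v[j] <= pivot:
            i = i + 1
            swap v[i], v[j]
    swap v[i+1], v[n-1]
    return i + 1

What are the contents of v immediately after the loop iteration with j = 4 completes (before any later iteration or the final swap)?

[1,1,2,1,3,1,2]

pivot = v[6] = 2; i = -1
j=0: v[0]=1 ≤ 2 → i=0, swap v[0],v[0] (no change) → [1,3,1,2,1,1,2]
j=1: v[1]=3 > 2 → no swap
j=2: v[2]=1 ≤ 2 → i=1, swap v[1],v[2] → [1,1,3,2,1,1,2]
j=3: v[3]=2 ≤ 2 → i=2, swap v[2],v[3] → [1,1,2,3,1,1,2]
j=4: v[4]=1 ≤ 2 → i=3, swap v[3],v[4] → [1,1,2,1,3,1,2]
(after j=4) v = [1,1,2,1,3,1,2]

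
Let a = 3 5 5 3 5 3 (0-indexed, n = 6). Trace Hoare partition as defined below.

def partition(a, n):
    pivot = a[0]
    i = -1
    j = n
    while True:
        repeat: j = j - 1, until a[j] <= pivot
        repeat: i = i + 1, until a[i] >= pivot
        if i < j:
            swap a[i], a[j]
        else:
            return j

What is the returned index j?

1

pivot=3
j stops at 5 (3), i stops at 0 (3); swap ⇒ 3 5 5 3 5 3
j stops at 3 (3), i stops at 1 (5); swap ⇒ 3 3 5 5 5 3
j stops at 1, i stops at 2; i≥j ⇒ return 1. a=3 3 5 5 5 3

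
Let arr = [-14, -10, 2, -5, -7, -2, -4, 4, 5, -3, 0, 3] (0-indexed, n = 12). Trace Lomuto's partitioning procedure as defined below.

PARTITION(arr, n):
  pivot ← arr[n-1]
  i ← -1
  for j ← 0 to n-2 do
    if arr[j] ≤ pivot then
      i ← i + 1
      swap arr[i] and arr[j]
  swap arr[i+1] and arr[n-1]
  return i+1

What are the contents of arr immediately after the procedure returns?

pivot=3, i=-1
j=0: -14≤3, i=0, swap(0,0) ⇒ [-14, -10, 2, -5, -7, -2, -4, 4, 5, -3, 0, 3]
j=1: -10≤3, i=1, swap(1,1) ⇒ [-14, -10, 2, -5, -7, -2, -4, 4, 5, -3, 0, 3]
j=2: 2≤3, i=2, swap(2,2) ⇒ [-14, -10, 2, -5, -7, -2, -4, 4, 5, -3, 0, 3]
j=3: -5≤3, i=3, swap(3,3) ⇒ [-14, -10, 2, -5, -7, -2, -4, 4, 5, -3, 0, 3]
j=4: -7≤3, i=4, swap(4,4) ⇒ [-14, -10, 2, -5, -7, -2, -4, 4, 5, -3, 0, 3]
j=5: -2≤3, i=5, swap(5,5) ⇒ [-14, -10, 2, -5, -7, -2, -4, 4, 5, -3, 0, 3]
j=6: -4≤3, i=6, swap(6,6) ⇒ [-14, -10, 2, -5, -7, -2, -4, 4, 5, -3, 0, 3]
j=7: 4>3, skip
j=8: 5>3, skip
j=9: -3≤3, i=7, swap(7,9) ⇒ [-14, -10, 2, -5, -7, -2, -4, -3, 5, 4, 0, 3]
j=10: 0≤3, i=8, swap(8,10) ⇒ [-14, -10, 2, -5, -7, -2, -4, -3, 0, 4, 5, 3]
swap(9,11) ⇒ [-14, -10, 2, -5, -7, -2, -4, -3, 0, 3, 5, 4]; return 9

[-14, -10, 2, -5, -7, -2, -4, -3, 0, 3, 5, 4]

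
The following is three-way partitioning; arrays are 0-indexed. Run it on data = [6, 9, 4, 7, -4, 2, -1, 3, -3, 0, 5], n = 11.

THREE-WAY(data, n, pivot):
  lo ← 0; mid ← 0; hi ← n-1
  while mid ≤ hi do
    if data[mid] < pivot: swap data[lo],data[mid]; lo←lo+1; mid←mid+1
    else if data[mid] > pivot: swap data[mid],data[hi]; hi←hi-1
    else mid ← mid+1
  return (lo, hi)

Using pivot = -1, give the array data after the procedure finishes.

[-3, -4, -1, 7, 2, 4, 3, 9, 0, 5, 6]

pivot = -1; lo=0, mid=0, hi=10
data[mid]=6>-1: swap data[0],data[10]; hi=9 → [5, 9, 4, 7, -4, 2, -1, 3, -3, 0, 6]
data[mid]=5>-1: swap data[0],data[9]; hi=8 → [0, 9, 4, 7, -4, 2, -1, 3, -3, 5, 6]
data[mid]=0>-1: swap data[0],data[8]; hi=7 → [-3, 9, 4, 7, -4, 2, -1, 3, 0, 5, 6]
data[mid]=-3<-1: swap data[0],data[0]; lo=1,mid=1 → [-3, 9, 4, 7, -4, 2, -1, 3, 0, 5, 6]
data[mid]=9>-1: swap data[1],data[7]; hi=6 → [-3, 3, 4, 7, -4, 2, -1, 9, 0, 5, 6]
data[mid]=3>-1: swap data[1],data[6]; hi=5 → [-3, -1, 4, 7, -4, 2, 3, 9, 0, 5, 6]
data[mid]=-1=-1: mid=2
data[mid]=4>-1: swap data[2],data[5]; hi=4 → [-3, -1, 2, 7, -4, 4, 3, 9, 0, 5, 6]
data[mid]=2>-1: swap data[2],data[4]; hi=3 → [-3, -1, -4, 7, 2, 4, 3, 9, 0, 5, 6]
data[mid]=-4<-1: swap data[1],data[2]; lo=2,mid=3 → [-3, -4, -1, 7, 2, 4, 3, 9, 0, 5, 6]
data[mid]=7>-1: swap data[3],data[3]; hi=2 → [-3, -4, -1, 7, 2, 4, 3, 9, 0, 5, 6]
end: lo=2, hi=2; data = [-3, -4, -1, 7, 2, 4, 3, 9, 0, 5, 6]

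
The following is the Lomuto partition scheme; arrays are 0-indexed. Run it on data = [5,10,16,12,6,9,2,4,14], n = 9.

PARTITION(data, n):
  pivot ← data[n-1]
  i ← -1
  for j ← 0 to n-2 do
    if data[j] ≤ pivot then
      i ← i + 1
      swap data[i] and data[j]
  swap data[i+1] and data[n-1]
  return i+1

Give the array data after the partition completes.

[5,10,12,6,9,2,4,14,16]

pivot = data[8] = 14; i = -1
j=0: data[0]=5 ≤ 14 → i=0, swap data[0],data[0] (no change) → [5,10,16,12,6,9,2,4,14]
j=1: data[1]=10 ≤ 14 → i=1, swap data[1],data[1] (no change) → [5,10,16,12,6,9,2,4,14]
j=2: data[2]=16 > 14 → no swap
j=3: data[3]=12 ≤ 14 → i=2, swap data[2],data[3] → [5,10,12,16,6,9,2,4,14]
j=4: data[4]=6 ≤ 14 → i=3, swap data[3],data[4] → [5,10,12,6,16,9,2,4,14]
j=5: data[5]=9 ≤ 14 → i=4, swap data[4],data[5] → [5,10,12,6,9,16,2,4,14]
j=6: data[6]=2 ≤ 14 → i=5, swap data[5],data[6] → [5,10,12,6,9,2,16,4,14]
j=7: data[7]=4 ≤ 14 → i=6, swap data[6],data[7] → [5,10,12,6,9,2,4,16,14]
final swap data[7],data[8] → [5,10,12,6,9,2,4,14,16]; return 7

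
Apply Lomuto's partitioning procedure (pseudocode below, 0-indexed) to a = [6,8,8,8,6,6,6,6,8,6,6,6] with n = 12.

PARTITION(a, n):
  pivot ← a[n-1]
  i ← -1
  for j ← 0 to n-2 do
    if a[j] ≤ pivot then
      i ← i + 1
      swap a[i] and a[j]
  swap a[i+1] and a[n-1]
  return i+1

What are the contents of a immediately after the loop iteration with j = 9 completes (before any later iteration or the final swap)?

pivot=6, i=-1
j=0: 6≤6, i=0, swap(0,0) ⇒ [6,8,8,8,6,6,6,6,8,6,6,6]
j=1: 8>6, skip
j=2: 8>6, skip
j=3: 8>6, skip
j=4: 6≤6, i=1, swap(1,4) ⇒ [6,6,8,8,8,6,6,6,8,6,6,6]
j=5: 6≤6, i=2, swap(2,5) ⇒ [6,6,6,8,8,8,6,6,8,6,6,6]
j=6: 6≤6, i=3, swap(3,6) ⇒ [6,6,6,6,8,8,8,6,8,6,6,6]
j=7: 6≤6, i=4, swap(4,7) ⇒ [6,6,6,6,6,8,8,8,8,6,6,6]
j=8: 8>6, skip
j=9: 6≤6, i=5, swap(5,9) ⇒ [6,6,6,6,6,6,8,8,8,8,6,6]
(after j=9) a = [6,6,6,6,6,6,8,8,8,8,6,6]

[6,6,6,6,6,6,8,8,8,8,6,6]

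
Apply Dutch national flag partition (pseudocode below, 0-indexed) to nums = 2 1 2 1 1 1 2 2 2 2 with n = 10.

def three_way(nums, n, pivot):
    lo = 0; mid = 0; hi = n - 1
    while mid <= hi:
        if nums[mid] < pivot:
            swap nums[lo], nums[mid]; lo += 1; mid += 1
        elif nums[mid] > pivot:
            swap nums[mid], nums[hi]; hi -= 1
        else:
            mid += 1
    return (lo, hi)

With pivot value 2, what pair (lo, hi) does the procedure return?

(4, 9)

pivot = 2; lo=0, mid=0, hi=9
nums[mid]=2=2: mid=1
nums[mid]=1<2: swap nums[0],nums[1]; lo=1,mid=2 → 1 2 2 1 1 1 2 2 2 2
nums[mid]=2=2: mid=3
nums[mid]=1<2: swap nums[1],nums[3]; lo=2,mid=4 → 1 1 2 2 1 1 2 2 2 2
nums[mid]=1<2: swap nums[2],nums[4]; lo=3,mid=5 → 1 1 1 2 2 1 2 2 2 2
nums[mid]=1<2: swap nums[3],nums[5]; lo=4,mid=6 → 1 1 1 1 2 2 2 2 2 2
nums[mid]=2=2: mid=7
nums[mid]=2=2: mid=8
nums[mid]=2=2: mid=9
nums[mid]=2=2: mid=10
end: lo=4, hi=9; nums = 1 1 1 1 2 2 2 2 2 2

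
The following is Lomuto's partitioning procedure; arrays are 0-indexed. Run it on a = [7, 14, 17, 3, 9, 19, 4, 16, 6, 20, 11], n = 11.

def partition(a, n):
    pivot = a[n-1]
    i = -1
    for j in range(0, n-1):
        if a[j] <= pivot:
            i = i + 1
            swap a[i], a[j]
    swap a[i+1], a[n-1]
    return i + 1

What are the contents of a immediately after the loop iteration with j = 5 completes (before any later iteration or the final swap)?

[7, 3, 9, 14, 17, 19, 4, 16, 6, 20, 11]

pivot = a[10] = 11; i = -1
j=0: a[0]=7 ≤ 11 → i=0, swap a[0],a[0] (no change) → [7, 14, 17, 3, 9, 19, 4, 16, 6, 20, 11]
j=1: a[1]=14 > 11 → no swap
j=2: a[2]=17 > 11 → no swap
j=3: a[3]=3 ≤ 11 → i=1, swap a[1],a[3] → [7, 3, 17, 14, 9, 19, 4, 16, 6, 20, 11]
j=4: a[4]=9 ≤ 11 → i=2, swap a[2],a[4] → [7, 3, 9, 14, 17, 19, 4, 16, 6, 20, 11]
j=5: a[5]=19 > 11 → no swap
(after j=5) a = [7, 3, 9, 14, 17, 19, 4, 16, 6, 20, 11]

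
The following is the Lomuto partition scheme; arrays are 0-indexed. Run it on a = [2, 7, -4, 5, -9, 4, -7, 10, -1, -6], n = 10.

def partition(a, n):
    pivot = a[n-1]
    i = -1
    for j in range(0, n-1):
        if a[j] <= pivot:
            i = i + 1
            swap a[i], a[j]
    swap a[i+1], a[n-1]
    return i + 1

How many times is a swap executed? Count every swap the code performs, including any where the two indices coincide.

pivot=-6, i=-1
j=0: 2>-6, skip
j=1: 7>-6, skip
j=2: -4>-6, skip
j=3: 5>-6, skip
j=4: -9≤-6, i=0, swap(0,4) ⇒ [-9, 7, -4, 5, 2, 4, -7, 10, -1, -6]
j=5: 4>-6, skip
j=6: -7≤-6, i=1, swap(1,6) ⇒ [-9, -7, -4, 5, 2, 4, 7, 10, -1, -6]
j=7: 10>-6, skip
j=8: -1>-6, skip
swap(2,9) ⇒ [-9, -7, -6, 5, 2, 4, 7, 10, -1, -4]; return 2

3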